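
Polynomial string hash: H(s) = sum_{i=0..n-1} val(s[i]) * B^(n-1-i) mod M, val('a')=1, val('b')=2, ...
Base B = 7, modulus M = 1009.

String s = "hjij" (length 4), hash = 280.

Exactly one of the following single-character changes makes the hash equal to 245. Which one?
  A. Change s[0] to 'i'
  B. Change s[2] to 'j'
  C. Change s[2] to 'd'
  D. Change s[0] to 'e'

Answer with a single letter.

Option A: s[0]='h'->'i', delta=(9-8)*7^3 mod 1009 = 343, hash=280+343 mod 1009 = 623
Option B: s[2]='i'->'j', delta=(10-9)*7^1 mod 1009 = 7, hash=280+7 mod 1009 = 287
Option C: s[2]='i'->'d', delta=(4-9)*7^1 mod 1009 = 974, hash=280+974 mod 1009 = 245 <-- target
Option D: s[0]='h'->'e', delta=(5-8)*7^3 mod 1009 = 989, hash=280+989 mod 1009 = 260

Answer: C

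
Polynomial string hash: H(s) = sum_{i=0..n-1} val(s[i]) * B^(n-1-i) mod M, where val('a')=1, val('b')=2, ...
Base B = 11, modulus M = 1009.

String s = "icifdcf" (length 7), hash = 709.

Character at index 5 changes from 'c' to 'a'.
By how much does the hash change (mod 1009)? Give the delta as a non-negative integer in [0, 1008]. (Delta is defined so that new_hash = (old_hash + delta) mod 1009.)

Answer: 987

Derivation:
Delta formula: (val(new) - val(old)) * B^(n-1-k) mod M
  val('a') - val('c') = 1 - 3 = -2
  B^(n-1-k) = 11^1 mod 1009 = 11
  Delta = -2 * 11 mod 1009 = 987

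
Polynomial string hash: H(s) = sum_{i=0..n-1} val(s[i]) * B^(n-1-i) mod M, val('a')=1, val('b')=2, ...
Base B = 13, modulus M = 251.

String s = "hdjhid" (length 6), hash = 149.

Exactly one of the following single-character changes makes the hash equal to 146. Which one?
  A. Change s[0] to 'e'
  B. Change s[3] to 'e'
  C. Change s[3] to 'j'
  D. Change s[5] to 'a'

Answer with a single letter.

Option A: s[0]='h'->'e', delta=(5-8)*13^5 mod 251 = 59, hash=149+59 mod 251 = 208
Option B: s[3]='h'->'e', delta=(5-8)*13^2 mod 251 = 246, hash=149+246 mod 251 = 144
Option C: s[3]='h'->'j', delta=(10-8)*13^2 mod 251 = 87, hash=149+87 mod 251 = 236
Option D: s[5]='d'->'a', delta=(1-4)*13^0 mod 251 = 248, hash=149+248 mod 251 = 146 <-- target

Answer: D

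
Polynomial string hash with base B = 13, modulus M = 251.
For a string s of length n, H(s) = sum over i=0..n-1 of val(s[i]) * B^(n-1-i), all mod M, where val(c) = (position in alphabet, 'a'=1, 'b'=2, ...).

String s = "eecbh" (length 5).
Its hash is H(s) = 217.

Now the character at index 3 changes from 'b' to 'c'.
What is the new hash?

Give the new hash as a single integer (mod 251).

Answer: 230

Derivation:
val('b') = 2, val('c') = 3
Position k = 3, exponent = n-1-k = 1
B^1 mod M = 13^1 mod 251 = 13
Delta = (3 - 2) * 13 mod 251 = 13
New hash = (217 + 13) mod 251 = 230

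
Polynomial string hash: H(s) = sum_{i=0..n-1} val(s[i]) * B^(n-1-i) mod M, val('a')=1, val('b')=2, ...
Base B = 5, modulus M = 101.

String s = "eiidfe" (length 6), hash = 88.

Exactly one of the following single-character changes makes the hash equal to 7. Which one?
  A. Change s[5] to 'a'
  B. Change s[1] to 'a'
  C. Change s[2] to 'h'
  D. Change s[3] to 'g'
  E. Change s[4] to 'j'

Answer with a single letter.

Answer: E

Derivation:
Option A: s[5]='e'->'a', delta=(1-5)*5^0 mod 101 = 97, hash=88+97 mod 101 = 84
Option B: s[1]='i'->'a', delta=(1-9)*5^4 mod 101 = 50, hash=88+50 mod 101 = 37
Option C: s[2]='i'->'h', delta=(8-9)*5^3 mod 101 = 77, hash=88+77 mod 101 = 64
Option D: s[3]='d'->'g', delta=(7-4)*5^2 mod 101 = 75, hash=88+75 mod 101 = 62
Option E: s[4]='f'->'j', delta=(10-6)*5^1 mod 101 = 20, hash=88+20 mod 101 = 7 <-- target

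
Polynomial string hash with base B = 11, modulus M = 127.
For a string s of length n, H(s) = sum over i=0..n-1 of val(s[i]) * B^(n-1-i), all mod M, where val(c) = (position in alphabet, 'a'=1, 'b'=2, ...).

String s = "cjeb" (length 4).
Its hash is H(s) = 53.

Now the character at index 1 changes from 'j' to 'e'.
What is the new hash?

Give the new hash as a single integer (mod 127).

Answer: 83

Derivation:
val('j') = 10, val('e') = 5
Position k = 1, exponent = n-1-k = 2
B^2 mod M = 11^2 mod 127 = 121
Delta = (5 - 10) * 121 mod 127 = 30
New hash = (53 + 30) mod 127 = 83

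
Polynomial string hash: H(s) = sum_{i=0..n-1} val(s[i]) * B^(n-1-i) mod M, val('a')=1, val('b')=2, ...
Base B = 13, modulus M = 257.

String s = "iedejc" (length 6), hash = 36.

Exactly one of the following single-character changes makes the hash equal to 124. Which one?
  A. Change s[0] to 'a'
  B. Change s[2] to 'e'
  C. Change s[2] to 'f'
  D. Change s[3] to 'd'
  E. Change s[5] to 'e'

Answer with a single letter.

Option A: s[0]='i'->'a', delta=(1-9)*13^5 mod 257 = 62, hash=36+62 mod 257 = 98
Option B: s[2]='d'->'e', delta=(5-4)*13^3 mod 257 = 141, hash=36+141 mod 257 = 177
Option C: s[2]='d'->'f', delta=(6-4)*13^3 mod 257 = 25, hash=36+25 mod 257 = 61
Option D: s[3]='e'->'d', delta=(4-5)*13^2 mod 257 = 88, hash=36+88 mod 257 = 124 <-- target
Option E: s[5]='c'->'e', delta=(5-3)*13^0 mod 257 = 2, hash=36+2 mod 257 = 38

Answer: D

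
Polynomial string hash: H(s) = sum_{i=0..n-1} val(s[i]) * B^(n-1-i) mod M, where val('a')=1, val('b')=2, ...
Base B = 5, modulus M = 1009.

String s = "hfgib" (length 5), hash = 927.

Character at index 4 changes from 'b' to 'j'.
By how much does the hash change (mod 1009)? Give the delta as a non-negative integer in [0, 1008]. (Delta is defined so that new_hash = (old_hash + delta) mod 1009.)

Answer: 8

Derivation:
Delta formula: (val(new) - val(old)) * B^(n-1-k) mod M
  val('j') - val('b') = 10 - 2 = 8
  B^(n-1-k) = 5^0 mod 1009 = 1
  Delta = 8 * 1 mod 1009 = 8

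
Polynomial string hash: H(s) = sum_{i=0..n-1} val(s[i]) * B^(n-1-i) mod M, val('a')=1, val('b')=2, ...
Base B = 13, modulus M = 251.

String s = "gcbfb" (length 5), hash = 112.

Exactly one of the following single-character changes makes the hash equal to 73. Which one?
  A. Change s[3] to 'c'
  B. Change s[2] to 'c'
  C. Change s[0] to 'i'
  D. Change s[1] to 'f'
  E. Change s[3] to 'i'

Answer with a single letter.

Option A: s[3]='f'->'c', delta=(3-6)*13^1 mod 251 = 212, hash=112+212 mod 251 = 73 <-- target
Option B: s[2]='b'->'c', delta=(3-2)*13^2 mod 251 = 169, hash=112+169 mod 251 = 30
Option C: s[0]='g'->'i', delta=(9-7)*13^4 mod 251 = 145, hash=112+145 mod 251 = 6
Option D: s[1]='c'->'f', delta=(6-3)*13^3 mod 251 = 65, hash=112+65 mod 251 = 177
Option E: s[3]='f'->'i', delta=(9-6)*13^1 mod 251 = 39, hash=112+39 mod 251 = 151

Answer: A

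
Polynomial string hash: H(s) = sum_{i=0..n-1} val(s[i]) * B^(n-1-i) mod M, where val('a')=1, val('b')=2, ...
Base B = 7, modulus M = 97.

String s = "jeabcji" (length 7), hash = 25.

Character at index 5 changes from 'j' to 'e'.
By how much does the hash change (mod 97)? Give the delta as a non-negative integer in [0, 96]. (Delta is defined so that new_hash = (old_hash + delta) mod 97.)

Answer: 62

Derivation:
Delta formula: (val(new) - val(old)) * B^(n-1-k) mod M
  val('e') - val('j') = 5 - 10 = -5
  B^(n-1-k) = 7^1 mod 97 = 7
  Delta = -5 * 7 mod 97 = 62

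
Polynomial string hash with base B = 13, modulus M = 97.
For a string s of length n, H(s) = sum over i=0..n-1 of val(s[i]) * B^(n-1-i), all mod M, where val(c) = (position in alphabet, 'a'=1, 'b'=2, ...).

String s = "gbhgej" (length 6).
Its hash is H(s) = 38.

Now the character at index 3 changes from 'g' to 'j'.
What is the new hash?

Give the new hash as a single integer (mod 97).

val('g') = 7, val('j') = 10
Position k = 3, exponent = n-1-k = 2
B^2 mod M = 13^2 mod 97 = 72
Delta = (10 - 7) * 72 mod 97 = 22
New hash = (38 + 22) mod 97 = 60

Answer: 60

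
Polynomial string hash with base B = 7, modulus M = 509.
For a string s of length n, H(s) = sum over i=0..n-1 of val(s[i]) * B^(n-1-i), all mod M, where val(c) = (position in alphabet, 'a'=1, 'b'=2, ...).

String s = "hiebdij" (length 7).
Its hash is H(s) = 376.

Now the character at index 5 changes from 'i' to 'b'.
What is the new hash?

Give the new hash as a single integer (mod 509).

val('i') = 9, val('b') = 2
Position k = 5, exponent = n-1-k = 1
B^1 mod M = 7^1 mod 509 = 7
Delta = (2 - 9) * 7 mod 509 = 460
New hash = (376 + 460) mod 509 = 327

Answer: 327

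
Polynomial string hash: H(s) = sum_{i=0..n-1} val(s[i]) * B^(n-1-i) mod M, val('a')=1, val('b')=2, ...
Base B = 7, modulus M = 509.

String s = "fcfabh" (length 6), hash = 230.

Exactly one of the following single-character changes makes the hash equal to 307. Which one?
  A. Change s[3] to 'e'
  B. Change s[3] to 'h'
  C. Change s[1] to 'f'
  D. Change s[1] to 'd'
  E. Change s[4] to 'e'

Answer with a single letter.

Answer: C

Derivation:
Option A: s[3]='a'->'e', delta=(5-1)*7^2 mod 509 = 196, hash=230+196 mod 509 = 426
Option B: s[3]='a'->'h', delta=(8-1)*7^2 mod 509 = 343, hash=230+343 mod 509 = 64
Option C: s[1]='c'->'f', delta=(6-3)*7^4 mod 509 = 77, hash=230+77 mod 509 = 307 <-- target
Option D: s[1]='c'->'d', delta=(4-3)*7^4 mod 509 = 365, hash=230+365 mod 509 = 86
Option E: s[4]='b'->'e', delta=(5-2)*7^1 mod 509 = 21, hash=230+21 mod 509 = 251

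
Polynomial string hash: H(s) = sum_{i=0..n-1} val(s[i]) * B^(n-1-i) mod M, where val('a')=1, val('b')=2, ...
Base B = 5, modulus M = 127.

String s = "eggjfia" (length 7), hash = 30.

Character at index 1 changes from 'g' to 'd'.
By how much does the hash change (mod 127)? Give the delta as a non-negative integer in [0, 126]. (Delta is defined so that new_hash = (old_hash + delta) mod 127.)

Answer: 23

Derivation:
Delta formula: (val(new) - val(old)) * B^(n-1-k) mod M
  val('d') - val('g') = 4 - 7 = -3
  B^(n-1-k) = 5^5 mod 127 = 77
  Delta = -3 * 77 mod 127 = 23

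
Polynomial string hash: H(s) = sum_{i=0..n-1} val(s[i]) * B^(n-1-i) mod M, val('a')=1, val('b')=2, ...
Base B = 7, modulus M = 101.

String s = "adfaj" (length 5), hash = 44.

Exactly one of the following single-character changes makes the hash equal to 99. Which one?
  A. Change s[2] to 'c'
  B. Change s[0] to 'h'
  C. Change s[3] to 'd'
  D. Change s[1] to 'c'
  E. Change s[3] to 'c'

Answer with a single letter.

Option A: s[2]='f'->'c', delta=(3-6)*7^2 mod 101 = 55, hash=44+55 mod 101 = 99 <-- target
Option B: s[0]='a'->'h', delta=(8-1)*7^4 mod 101 = 41, hash=44+41 mod 101 = 85
Option C: s[3]='a'->'d', delta=(4-1)*7^1 mod 101 = 21, hash=44+21 mod 101 = 65
Option D: s[1]='d'->'c', delta=(3-4)*7^3 mod 101 = 61, hash=44+61 mod 101 = 4
Option E: s[3]='a'->'c', delta=(3-1)*7^1 mod 101 = 14, hash=44+14 mod 101 = 58

Answer: A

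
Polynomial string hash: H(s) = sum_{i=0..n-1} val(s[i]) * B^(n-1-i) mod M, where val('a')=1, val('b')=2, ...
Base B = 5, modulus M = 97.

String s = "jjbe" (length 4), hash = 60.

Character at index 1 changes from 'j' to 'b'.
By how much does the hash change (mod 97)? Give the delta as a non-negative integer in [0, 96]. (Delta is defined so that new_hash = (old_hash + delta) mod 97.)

Delta formula: (val(new) - val(old)) * B^(n-1-k) mod M
  val('b') - val('j') = 2 - 10 = -8
  B^(n-1-k) = 5^2 mod 97 = 25
  Delta = -8 * 25 mod 97 = 91

Answer: 91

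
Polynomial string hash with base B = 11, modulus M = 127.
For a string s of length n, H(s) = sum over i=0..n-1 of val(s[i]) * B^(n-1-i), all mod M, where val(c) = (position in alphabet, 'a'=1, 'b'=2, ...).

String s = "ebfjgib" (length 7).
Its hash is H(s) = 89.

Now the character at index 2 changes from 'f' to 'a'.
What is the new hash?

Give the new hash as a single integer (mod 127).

Answer: 36

Derivation:
val('f') = 6, val('a') = 1
Position k = 2, exponent = n-1-k = 4
B^4 mod M = 11^4 mod 127 = 36
Delta = (1 - 6) * 36 mod 127 = 74
New hash = (89 + 74) mod 127 = 36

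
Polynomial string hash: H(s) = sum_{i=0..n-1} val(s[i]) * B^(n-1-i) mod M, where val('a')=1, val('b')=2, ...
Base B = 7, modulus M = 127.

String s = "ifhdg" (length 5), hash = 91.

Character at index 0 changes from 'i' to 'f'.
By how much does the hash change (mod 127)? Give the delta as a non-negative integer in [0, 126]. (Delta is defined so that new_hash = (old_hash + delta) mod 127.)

Delta formula: (val(new) - val(old)) * B^(n-1-k) mod M
  val('f') - val('i') = 6 - 9 = -3
  B^(n-1-k) = 7^4 mod 127 = 115
  Delta = -3 * 115 mod 127 = 36

Answer: 36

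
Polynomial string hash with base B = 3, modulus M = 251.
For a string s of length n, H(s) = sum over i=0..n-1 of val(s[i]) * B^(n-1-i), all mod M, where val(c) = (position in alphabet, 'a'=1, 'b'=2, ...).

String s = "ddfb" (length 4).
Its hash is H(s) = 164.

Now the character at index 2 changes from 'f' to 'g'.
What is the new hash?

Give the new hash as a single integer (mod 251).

Answer: 167

Derivation:
val('f') = 6, val('g') = 7
Position k = 2, exponent = n-1-k = 1
B^1 mod M = 3^1 mod 251 = 3
Delta = (7 - 6) * 3 mod 251 = 3
New hash = (164 + 3) mod 251 = 167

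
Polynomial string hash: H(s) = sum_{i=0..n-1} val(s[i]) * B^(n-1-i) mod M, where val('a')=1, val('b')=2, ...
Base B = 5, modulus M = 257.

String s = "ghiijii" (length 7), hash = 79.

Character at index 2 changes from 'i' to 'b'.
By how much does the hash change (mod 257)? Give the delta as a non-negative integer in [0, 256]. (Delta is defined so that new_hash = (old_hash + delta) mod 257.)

Delta formula: (val(new) - val(old)) * B^(n-1-k) mod M
  val('b') - val('i') = 2 - 9 = -7
  B^(n-1-k) = 5^4 mod 257 = 111
  Delta = -7 * 111 mod 257 = 251

Answer: 251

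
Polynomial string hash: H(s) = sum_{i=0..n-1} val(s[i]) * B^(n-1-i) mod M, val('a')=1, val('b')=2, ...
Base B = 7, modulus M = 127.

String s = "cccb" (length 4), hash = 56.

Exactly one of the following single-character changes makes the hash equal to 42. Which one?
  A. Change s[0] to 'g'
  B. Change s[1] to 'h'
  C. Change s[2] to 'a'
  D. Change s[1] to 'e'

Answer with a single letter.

Answer: C

Derivation:
Option A: s[0]='c'->'g', delta=(7-3)*7^3 mod 127 = 102, hash=56+102 mod 127 = 31
Option B: s[1]='c'->'h', delta=(8-3)*7^2 mod 127 = 118, hash=56+118 mod 127 = 47
Option C: s[2]='c'->'a', delta=(1-3)*7^1 mod 127 = 113, hash=56+113 mod 127 = 42 <-- target
Option D: s[1]='c'->'e', delta=(5-3)*7^2 mod 127 = 98, hash=56+98 mod 127 = 27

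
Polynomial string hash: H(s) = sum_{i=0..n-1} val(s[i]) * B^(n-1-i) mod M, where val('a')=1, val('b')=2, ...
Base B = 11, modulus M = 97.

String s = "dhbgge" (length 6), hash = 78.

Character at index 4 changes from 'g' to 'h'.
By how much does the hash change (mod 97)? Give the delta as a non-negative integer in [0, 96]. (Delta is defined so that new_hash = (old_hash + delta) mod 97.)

Delta formula: (val(new) - val(old)) * B^(n-1-k) mod M
  val('h') - val('g') = 8 - 7 = 1
  B^(n-1-k) = 11^1 mod 97 = 11
  Delta = 1 * 11 mod 97 = 11

Answer: 11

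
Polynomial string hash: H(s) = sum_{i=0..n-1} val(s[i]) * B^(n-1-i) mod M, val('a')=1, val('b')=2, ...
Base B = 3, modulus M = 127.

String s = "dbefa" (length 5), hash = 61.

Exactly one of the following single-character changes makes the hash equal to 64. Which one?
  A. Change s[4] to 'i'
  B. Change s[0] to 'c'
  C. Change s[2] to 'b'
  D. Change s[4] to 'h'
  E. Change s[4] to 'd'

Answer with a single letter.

Option A: s[4]='a'->'i', delta=(9-1)*3^0 mod 127 = 8, hash=61+8 mod 127 = 69
Option B: s[0]='d'->'c', delta=(3-4)*3^4 mod 127 = 46, hash=61+46 mod 127 = 107
Option C: s[2]='e'->'b', delta=(2-5)*3^2 mod 127 = 100, hash=61+100 mod 127 = 34
Option D: s[4]='a'->'h', delta=(8-1)*3^0 mod 127 = 7, hash=61+7 mod 127 = 68
Option E: s[4]='a'->'d', delta=(4-1)*3^0 mod 127 = 3, hash=61+3 mod 127 = 64 <-- target

Answer: E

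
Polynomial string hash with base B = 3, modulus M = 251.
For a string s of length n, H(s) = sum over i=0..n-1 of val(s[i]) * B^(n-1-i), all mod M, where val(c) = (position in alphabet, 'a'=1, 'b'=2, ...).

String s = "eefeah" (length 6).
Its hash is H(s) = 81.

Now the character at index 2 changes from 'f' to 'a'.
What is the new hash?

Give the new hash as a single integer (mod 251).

Answer: 197

Derivation:
val('f') = 6, val('a') = 1
Position k = 2, exponent = n-1-k = 3
B^3 mod M = 3^3 mod 251 = 27
Delta = (1 - 6) * 27 mod 251 = 116
New hash = (81 + 116) mod 251 = 197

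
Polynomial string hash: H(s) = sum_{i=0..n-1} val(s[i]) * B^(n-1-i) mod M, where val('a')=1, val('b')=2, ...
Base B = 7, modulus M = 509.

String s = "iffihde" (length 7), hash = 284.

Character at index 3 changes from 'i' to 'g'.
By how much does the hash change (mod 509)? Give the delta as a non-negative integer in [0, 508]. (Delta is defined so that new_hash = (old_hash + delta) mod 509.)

Answer: 332

Derivation:
Delta formula: (val(new) - val(old)) * B^(n-1-k) mod M
  val('g') - val('i') = 7 - 9 = -2
  B^(n-1-k) = 7^3 mod 509 = 343
  Delta = -2 * 343 mod 509 = 332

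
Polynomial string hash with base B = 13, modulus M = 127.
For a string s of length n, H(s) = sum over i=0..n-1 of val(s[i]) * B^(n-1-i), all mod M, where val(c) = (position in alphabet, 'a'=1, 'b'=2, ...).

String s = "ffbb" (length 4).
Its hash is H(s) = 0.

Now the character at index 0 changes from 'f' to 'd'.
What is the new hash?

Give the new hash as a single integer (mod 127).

Answer: 51

Derivation:
val('f') = 6, val('d') = 4
Position k = 0, exponent = n-1-k = 3
B^3 mod M = 13^3 mod 127 = 38
Delta = (4 - 6) * 38 mod 127 = 51
New hash = (0 + 51) mod 127 = 51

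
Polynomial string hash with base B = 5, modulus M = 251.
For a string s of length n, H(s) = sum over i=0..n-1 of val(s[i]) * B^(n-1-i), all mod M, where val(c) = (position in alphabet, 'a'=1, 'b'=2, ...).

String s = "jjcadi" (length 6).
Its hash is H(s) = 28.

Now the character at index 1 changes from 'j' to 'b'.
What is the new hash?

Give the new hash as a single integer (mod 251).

val('j') = 10, val('b') = 2
Position k = 1, exponent = n-1-k = 4
B^4 mod M = 5^4 mod 251 = 123
Delta = (2 - 10) * 123 mod 251 = 20
New hash = (28 + 20) mod 251 = 48

Answer: 48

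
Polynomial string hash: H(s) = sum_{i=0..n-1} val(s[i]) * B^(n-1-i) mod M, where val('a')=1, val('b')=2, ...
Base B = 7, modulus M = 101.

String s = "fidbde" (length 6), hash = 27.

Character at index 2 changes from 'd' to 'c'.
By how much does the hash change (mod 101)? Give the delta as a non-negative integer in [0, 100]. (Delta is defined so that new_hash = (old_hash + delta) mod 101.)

Delta formula: (val(new) - val(old)) * B^(n-1-k) mod M
  val('c') - val('d') = 3 - 4 = -1
  B^(n-1-k) = 7^3 mod 101 = 40
  Delta = -1 * 40 mod 101 = 61

Answer: 61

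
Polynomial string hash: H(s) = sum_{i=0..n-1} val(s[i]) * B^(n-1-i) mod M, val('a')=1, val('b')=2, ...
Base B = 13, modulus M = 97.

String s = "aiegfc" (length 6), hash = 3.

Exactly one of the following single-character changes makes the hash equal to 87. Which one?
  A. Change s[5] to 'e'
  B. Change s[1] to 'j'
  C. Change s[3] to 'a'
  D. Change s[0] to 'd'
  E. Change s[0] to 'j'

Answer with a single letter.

Option A: s[5]='c'->'e', delta=(5-3)*13^0 mod 97 = 2, hash=3+2 mod 97 = 5
Option B: s[1]='i'->'j', delta=(10-9)*13^4 mod 97 = 43, hash=3+43 mod 97 = 46
Option C: s[3]='g'->'a', delta=(1-7)*13^2 mod 97 = 53, hash=3+53 mod 97 = 56
Option D: s[0]='a'->'d', delta=(4-1)*13^5 mod 97 = 28, hash=3+28 mod 97 = 31
Option E: s[0]='a'->'j', delta=(10-1)*13^5 mod 97 = 84, hash=3+84 mod 97 = 87 <-- target

Answer: E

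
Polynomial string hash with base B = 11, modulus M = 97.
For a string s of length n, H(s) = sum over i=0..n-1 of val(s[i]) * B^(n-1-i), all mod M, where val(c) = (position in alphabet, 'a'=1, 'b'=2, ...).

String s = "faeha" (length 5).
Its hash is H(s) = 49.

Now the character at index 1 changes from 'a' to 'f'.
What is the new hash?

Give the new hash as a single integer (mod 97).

Answer: 11

Derivation:
val('a') = 1, val('f') = 6
Position k = 1, exponent = n-1-k = 3
B^3 mod M = 11^3 mod 97 = 70
Delta = (6 - 1) * 70 mod 97 = 59
New hash = (49 + 59) mod 97 = 11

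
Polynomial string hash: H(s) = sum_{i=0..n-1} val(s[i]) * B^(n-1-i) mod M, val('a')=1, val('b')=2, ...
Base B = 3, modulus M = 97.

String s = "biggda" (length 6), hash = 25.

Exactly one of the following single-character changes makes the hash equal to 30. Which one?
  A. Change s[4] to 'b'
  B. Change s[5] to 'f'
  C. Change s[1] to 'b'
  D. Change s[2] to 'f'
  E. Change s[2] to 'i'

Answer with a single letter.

Option A: s[4]='d'->'b', delta=(2-4)*3^1 mod 97 = 91, hash=25+91 mod 97 = 19
Option B: s[5]='a'->'f', delta=(6-1)*3^0 mod 97 = 5, hash=25+5 mod 97 = 30 <-- target
Option C: s[1]='i'->'b', delta=(2-9)*3^4 mod 97 = 15, hash=25+15 mod 97 = 40
Option D: s[2]='g'->'f', delta=(6-7)*3^3 mod 97 = 70, hash=25+70 mod 97 = 95
Option E: s[2]='g'->'i', delta=(9-7)*3^3 mod 97 = 54, hash=25+54 mod 97 = 79

Answer: B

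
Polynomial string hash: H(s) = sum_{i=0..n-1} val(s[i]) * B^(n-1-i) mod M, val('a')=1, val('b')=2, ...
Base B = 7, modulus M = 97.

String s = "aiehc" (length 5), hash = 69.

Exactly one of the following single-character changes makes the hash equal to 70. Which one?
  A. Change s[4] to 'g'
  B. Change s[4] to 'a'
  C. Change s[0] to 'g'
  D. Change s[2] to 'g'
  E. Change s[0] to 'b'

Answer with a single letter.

Option A: s[4]='c'->'g', delta=(7-3)*7^0 mod 97 = 4, hash=69+4 mod 97 = 73
Option B: s[4]='c'->'a', delta=(1-3)*7^0 mod 97 = 95, hash=69+95 mod 97 = 67
Option C: s[0]='a'->'g', delta=(7-1)*7^4 mod 97 = 50, hash=69+50 mod 97 = 22
Option D: s[2]='e'->'g', delta=(7-5)*7^2 mod 97 = 1, hash=69+1 mod 97 = 70 <-- target
Option E: s[0]='a'->'b', delta=(2-1)*7^4 mod 97 = 73, hash=69+73 mod 97 = 45

Answer: D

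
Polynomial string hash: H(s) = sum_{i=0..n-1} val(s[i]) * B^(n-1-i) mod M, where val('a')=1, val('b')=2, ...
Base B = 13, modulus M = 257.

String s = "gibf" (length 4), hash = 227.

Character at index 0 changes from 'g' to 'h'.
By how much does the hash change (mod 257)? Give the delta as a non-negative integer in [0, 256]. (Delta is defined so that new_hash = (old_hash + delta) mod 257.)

Delta formula: (val(new) - val(old)) * B^(n-1-k) mod M
  val('h') - val('g') = 8 - 7 = 1
  B^(n-1-k) = 13^3 mod 257 = 141
  Delta = 1 * 141 mod 257 = 141

Answer: 141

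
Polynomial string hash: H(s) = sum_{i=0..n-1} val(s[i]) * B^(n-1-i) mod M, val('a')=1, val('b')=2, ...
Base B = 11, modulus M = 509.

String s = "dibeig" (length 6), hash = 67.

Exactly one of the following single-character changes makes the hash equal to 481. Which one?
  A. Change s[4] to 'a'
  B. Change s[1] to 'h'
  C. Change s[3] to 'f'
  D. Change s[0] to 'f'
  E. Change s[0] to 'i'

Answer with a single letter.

Option A: s[4]='i'->'a', delta=(1-9)*11^1 mod 509 = 421, hash=67+421 mod 509 = 488
Option B: s[1]='i'->'h', delta=(8-9)*11^4 mod 509 = 120, hash=67+120 mod 509 = 187
Option C: s[3]='e'->'f', delta=(6-5)*11^2 mod 509 = 121, hash=67+121 mod 509 = 188
Option D: s[0]='d'->'f', delta=(6-4)*11^5 mod 509 = 414, hash=67+414 mod 509 = 481 <-- target
Option E: s[0]='d'->'i', delta=(9-4)*11^5 mod 509 = 17, hash=67+17 mod 509 = 84

Answer: D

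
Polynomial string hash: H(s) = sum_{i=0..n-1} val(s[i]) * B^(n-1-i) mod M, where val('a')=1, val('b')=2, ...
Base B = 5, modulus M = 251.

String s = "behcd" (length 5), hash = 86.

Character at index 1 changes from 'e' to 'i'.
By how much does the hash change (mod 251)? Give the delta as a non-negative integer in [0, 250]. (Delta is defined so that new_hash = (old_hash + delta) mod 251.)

Delta formula: (val(new) - val(old)) * B^(n-1-k) mod M
  val('i') - val('e') = 9 - 5 = 4
  B^(n-1-k) = 5^3 mod 251 = 125
  Delta = 4 * 125 mod 251 = 249

Answer: 249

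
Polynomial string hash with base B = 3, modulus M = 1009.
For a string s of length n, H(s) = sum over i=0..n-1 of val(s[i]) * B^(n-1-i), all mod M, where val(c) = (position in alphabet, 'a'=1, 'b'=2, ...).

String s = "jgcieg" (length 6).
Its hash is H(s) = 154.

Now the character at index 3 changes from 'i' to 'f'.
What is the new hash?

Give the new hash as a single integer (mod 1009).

val('i') = 9, val('f') = 6
Position k = 3, exponent = n-1-k = 2
B^2 mod M = 3^2 mod 1009 = 9
Delta = (6 - 9) * 9 mod 1009 = 982
New hash = (154 + 982) mod 1009 = 127

Answer: 127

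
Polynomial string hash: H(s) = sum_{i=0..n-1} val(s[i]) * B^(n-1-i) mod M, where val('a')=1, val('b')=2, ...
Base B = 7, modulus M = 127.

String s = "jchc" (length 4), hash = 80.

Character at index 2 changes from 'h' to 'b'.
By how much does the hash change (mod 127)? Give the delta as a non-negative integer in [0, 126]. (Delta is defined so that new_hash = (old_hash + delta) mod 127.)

Answer: 85

Derivation:
Delta formula: (val(new) - val(old)) * B^(n-1-k) mod M
  val('b') - val('h') = 2 - 8 = -6
  B^(n-1-k) = 7^1 mod 127 = 7
  Delta = -6 * 7 mod 127 = 85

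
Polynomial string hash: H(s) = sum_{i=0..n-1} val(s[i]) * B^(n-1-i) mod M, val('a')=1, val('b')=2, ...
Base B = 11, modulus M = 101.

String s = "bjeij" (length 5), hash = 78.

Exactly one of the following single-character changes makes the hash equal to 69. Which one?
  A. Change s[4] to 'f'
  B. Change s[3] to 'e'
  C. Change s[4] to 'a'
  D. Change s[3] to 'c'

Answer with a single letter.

Option A: s[4]='j'->'f', delta=(6-10)*11^0 mod 101 = 97, hash=78+97 mod 101 = 74
Option B: s[3]='i'->'e', delta=(5-9)*11^1 mod 101 = 57, hash=78+57 mod 101 = 34
Option C: s[4]='j'->'a', delta=(1-10)*11^0 mod 101 = 92, hash=78+92 mod 101 = 69 <-- target
Option D: s[3]='i'->'c', delta=(3-9)*11^1 mod 101 = 35, hash=78+35 mod 101 = 12

Answer: C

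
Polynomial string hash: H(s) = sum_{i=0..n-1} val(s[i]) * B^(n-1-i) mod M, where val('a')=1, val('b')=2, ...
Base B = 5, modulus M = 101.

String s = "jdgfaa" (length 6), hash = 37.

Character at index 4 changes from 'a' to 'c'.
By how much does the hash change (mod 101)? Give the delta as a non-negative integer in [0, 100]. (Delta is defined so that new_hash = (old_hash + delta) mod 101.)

Answer: 10

Derivation:
Delta formula: (val(new) - val(old)) * B^(n-1-k) mod M
  val('c') - val('a') = 3 - 1 = 2
  B^(n-1-k) = 5^1 mod 101 = 5
  Delta = 2 * 5 mod 101 = 10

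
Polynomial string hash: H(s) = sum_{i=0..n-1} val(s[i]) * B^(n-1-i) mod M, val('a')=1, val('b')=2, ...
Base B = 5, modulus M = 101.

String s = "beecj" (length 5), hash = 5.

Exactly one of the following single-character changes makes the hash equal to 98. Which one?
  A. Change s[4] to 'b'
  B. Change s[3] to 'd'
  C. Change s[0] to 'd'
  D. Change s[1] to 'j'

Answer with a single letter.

Answer: A

Derivation:
Option A: s[4]='j'->'b', delta=(2-10)*5^0 mod 101 = 93, hash=5+93 mod 101 = 98 <-- target
Option B: s[3]='c'->'d', delta=(4-3)*5^1 mod 101 = 5, hash=5+5 mod 101 = 10
Option C: s[0]='b'->'d', delta=(4-2)*5^4 mod 101 = 38, hash=5+38 mod 101 = 43
Option D: s[1]='e'->'j', delta=(10-5)*5^3 mod 101 = 19, hash=5+19 mod 101 = 24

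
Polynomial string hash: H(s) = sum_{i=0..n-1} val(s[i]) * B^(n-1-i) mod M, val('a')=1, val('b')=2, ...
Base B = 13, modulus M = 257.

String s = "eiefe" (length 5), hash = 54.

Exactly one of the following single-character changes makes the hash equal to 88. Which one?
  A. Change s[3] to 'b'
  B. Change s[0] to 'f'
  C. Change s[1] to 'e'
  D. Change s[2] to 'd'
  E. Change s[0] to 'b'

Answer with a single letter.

Option A: s[3]='f'->'b', delta=(2-6)*13^1 mod 257 = 205, hash=54+205 mod 257 = 2
Option B: s[0]='e'->'f', delta=(6-5)*13^4 mod 257 = 34, hash=54+34 mod 257 = 88 <-- target
Option C: s[1]='i'->'e', delta=(5-9)*13^3 mod 257 = 207, hash=54+207 mod 257 = 4
Option D: s[2]='e'->'d', delta=(4-5)*13^2 mod 257 = 88, hash=54+88 mod 257 = 142
Option E: s[0]='e'->'b', delta=(2-5)*13^4 mod 257 = 155, hash=54+155 mod 257 = 209

Answer: B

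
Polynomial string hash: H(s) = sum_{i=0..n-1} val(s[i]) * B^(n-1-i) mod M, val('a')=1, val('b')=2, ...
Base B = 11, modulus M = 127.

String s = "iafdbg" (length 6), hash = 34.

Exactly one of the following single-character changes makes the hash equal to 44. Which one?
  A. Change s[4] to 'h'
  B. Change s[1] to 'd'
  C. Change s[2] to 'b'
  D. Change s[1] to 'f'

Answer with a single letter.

Option A: s[4]='b'->'h', delta=(8-2)*11^1 mod 127 = 66, hash=34+66 mod 127 = 100
Option B: s[1]='a'->'d', delta=(4-1)*11^4 mod 127 = 108, hash=34+108 mod 127 = 15
Option C: s[2]='f'->'b', delta=(2-6)*11^3 mod 127 = 10, hash=34+10 mod 127 = 44 <-- target
Option D: s[1]='a'->'f', delta=(6-1)*11^4 mod 127 = 53, hash=34+53 mod 127 = 87

Answer: C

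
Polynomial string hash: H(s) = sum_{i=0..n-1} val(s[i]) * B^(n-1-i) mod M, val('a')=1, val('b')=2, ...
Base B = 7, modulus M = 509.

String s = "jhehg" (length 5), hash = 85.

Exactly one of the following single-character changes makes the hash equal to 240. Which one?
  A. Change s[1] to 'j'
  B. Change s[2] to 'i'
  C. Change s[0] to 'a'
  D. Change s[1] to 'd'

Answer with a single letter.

Option A: s[1]='h'->'j', delta=(10-8)*7^3 mod 509 = 177, hash=85+177 mod 509 = 262
Option B: s[2]='e'->'i', delta=(9-5)*7^2 mod 509 = 196, hash=85+196 mod 509 = 281
Option C: s[0]='j'->'a', delta=(1-10)*7^4 mod 509 = 278, hash=85+278 mod 509 = 363
Option D: s[1]='h'->'d', delta=(4-8)*7^3 mod 509 = 155, hash=85+155 mod 509 = 240 <-- target

Answer: D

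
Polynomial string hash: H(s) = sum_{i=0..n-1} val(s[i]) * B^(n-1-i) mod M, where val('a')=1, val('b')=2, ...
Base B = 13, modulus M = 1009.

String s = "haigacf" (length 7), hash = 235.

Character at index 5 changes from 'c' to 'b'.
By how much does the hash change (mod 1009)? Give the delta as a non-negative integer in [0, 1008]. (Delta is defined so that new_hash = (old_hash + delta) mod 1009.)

Delta formula: (val(new) - val(old)) * B^(n-1-k) mod M
  val('b') - val('c') = 2 - 3 = -1
  B^(n-1-k) = 13^1 mod 1009 = 13
  Delta = -1 * 13 mod 1009 = 996

Answer: 996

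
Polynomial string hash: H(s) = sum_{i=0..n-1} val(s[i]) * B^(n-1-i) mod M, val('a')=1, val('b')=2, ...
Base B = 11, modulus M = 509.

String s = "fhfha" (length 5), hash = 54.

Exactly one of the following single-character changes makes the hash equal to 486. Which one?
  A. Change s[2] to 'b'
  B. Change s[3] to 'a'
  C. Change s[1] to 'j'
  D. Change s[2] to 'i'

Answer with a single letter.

Option A: s[2]='f'->'b', delta=(2-6)*11^2 mod 509 = 25, hash=54+25 mod 509 = 79
Option B: s[3]='h'->'a', delta=(1-8)*11^1 mod 509 = 432, hash=54+432 mod 509 = 486 <-- target
Option C: s[1]='h'->'j', delta=(10-8)*11^3 mod 509 = 117, hash=54+117 mod 509 = 171
Option D: s[2]='f'->'i', delta=(9-6)*11^2 mod 509 = 363, hash=54+363 mod 509 = 417

Answer: B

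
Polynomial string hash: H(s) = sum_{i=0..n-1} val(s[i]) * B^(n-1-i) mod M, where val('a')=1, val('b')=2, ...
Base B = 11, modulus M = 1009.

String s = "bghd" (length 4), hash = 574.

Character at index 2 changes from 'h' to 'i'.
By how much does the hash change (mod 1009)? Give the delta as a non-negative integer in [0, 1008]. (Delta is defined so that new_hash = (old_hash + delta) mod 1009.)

Answer: 11

Derivation:
Delta formula: (val(new) - val(old)) * B^(n-1-k) mod M
  val('i') - val('h') = 9 - 8 = 1
  B^(n-1-k) = 11^1 mod 1009 = 11
  Delta = 1 * 11 mod 1009 = 11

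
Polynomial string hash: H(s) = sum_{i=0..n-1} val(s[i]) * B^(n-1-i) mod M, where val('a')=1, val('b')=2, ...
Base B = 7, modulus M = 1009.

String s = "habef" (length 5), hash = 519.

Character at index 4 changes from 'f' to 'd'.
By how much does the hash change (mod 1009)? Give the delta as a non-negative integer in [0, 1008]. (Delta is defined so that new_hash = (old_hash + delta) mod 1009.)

Delta formula: (val(new) - val(old)) * B^(n-1-k) mod M
  val('d') - val('f') = 4 - 6 = -2
  B^(n-1-k) = 7^0 mod 1009 = 1
  Delta = -2 * 1 mod 1009 = 1007

Answer: 1007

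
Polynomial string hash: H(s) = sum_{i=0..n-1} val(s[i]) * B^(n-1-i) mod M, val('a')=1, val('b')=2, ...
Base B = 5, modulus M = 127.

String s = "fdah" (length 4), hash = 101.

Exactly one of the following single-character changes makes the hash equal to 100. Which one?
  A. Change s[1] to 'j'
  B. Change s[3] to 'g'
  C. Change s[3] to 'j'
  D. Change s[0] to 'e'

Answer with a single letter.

Answer: B

Derivation:
Option A: s[1]='d'->'j', delta=(10-4)*5^2 mod 127 = 23, hash=101+23 mod 127 = 124
Option B: s[3]='h'->'g', delta=(7-8)*5^0 mod 127 = 126, hash=101+126 mod 127 = 100 <-- target
Option C: s[3]='h'->'j', delta=(10-8)*5^0 mod 127 = 2, hash=101+2 mod 127 = 103
Option D: s[0]='f'->'e', delta=(5-6)*5^3 mod 127 = 2, hash=101+2 mod 127 = 103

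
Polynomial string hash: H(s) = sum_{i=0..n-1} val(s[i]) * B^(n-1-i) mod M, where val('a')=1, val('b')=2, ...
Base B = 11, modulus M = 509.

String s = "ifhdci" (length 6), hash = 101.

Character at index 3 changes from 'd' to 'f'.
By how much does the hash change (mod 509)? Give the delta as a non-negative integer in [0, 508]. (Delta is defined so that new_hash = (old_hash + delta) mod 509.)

Delta formula: (val(new) - val(old)) * B^(n-1-k) mod M
  val('f') - val('d') = 6 - 4 = 2
  B^(n-1-k) = 11^2 mod 509 = 121
  Delta = 2 * 121 mod 509 = 242

Answer: 242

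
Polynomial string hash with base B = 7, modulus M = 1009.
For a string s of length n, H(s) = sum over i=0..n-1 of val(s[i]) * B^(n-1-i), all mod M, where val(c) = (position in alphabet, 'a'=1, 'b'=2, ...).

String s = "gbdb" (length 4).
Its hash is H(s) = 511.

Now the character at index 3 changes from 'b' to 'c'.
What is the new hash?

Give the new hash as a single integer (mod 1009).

val('b') = 2, val('c') = 3
Position k = 3, exponent = n-1-k = 0
B^0 mod M = 7^0 mod 1009 = 1
Delta = (3 - 2) * 1 mod 1009 = 1
New hash = (511 + 1) mod 1009 = 512

Answer: 512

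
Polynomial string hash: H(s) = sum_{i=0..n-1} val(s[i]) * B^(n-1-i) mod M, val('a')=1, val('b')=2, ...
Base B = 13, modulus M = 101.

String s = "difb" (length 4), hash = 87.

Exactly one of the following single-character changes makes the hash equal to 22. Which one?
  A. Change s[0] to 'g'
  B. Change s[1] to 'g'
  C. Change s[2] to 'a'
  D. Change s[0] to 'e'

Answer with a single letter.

Answer: C

Derivation:
Option A: s[0]='d'->'g', delta=(7-4)*13^3 mod 101 = 26, hash=87+26 mod 101 = 12
Option B: s[1]='i'->'g', delta=(7-9)*13^2 mod 101 = 66, hash=87+66 mod 101 = 52
Option C: s[2]='f'->'a', delta=(1-6)*13^1 mod 101 = 36, hash=87+36 mod 101 = 22 <-- target
Option D: s[0]='d'->'e', delta=(5-4)*13^3 mod 101 = 76, hash=87+76 mod 101 = 62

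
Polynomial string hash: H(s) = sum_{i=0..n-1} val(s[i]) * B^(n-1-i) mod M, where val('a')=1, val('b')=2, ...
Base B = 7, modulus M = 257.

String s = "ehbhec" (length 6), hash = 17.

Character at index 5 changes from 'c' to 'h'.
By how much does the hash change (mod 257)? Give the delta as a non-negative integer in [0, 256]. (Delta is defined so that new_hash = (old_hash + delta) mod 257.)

Answer: 5

Derivation:
Delta formula: (val(new) - val(old)) * B^(n-1-k) mod M
  val('h') - val('c') = 8 - 3 = 5
  B^(n-1-k) = 7^0 mod 257 = 1
  Delta = 5 * 1 mod 257 = 5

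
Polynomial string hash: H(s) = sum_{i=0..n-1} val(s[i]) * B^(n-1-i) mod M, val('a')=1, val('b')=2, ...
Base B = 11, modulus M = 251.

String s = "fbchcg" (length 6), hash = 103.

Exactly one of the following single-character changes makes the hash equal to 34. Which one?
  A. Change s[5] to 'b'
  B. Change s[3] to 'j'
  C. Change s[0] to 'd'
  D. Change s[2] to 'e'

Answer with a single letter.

Option A: s[5]='g'->'b', delta=(2-7)*11^0 mod 251 = 246, hash=103+246 mod 251 = 98
Option B: s[3]='h'->'j', delta=(10-8)*11^2 mod 251 = 242, hash=103+242 mod 251 = 94
Option C: s[0]='f'->'d', delta=(4-6)*11^5 mod 251 = 182, hash=103+182 mod 251 = 34 <-- target
Option D: s[2]='c'->'e', delta=(5-3)*11^3 mod 251 = 152, hash=103+152 mod 251 = 4

Answer: C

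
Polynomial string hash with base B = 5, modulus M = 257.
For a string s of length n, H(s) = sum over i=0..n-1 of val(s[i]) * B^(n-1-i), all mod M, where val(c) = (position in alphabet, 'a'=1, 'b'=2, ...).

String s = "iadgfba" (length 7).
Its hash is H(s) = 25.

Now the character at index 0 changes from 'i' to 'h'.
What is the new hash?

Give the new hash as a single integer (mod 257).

val('i') = 9, val('h') = 8
Position k = 0, exponent = n-1-k = 6
B^6 mod M = 5^6 mod 257 = 205
Delta = (8 - 9) * 205 mod 257 = 52
New hash = (25 + 52) mod 257 = 77

Answer: 77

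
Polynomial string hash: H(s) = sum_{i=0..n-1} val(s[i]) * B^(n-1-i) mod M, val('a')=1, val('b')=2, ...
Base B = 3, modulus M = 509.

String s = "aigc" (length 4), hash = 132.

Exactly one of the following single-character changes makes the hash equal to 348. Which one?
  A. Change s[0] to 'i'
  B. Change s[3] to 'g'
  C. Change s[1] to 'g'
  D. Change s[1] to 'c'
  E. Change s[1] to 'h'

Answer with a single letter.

Option A: s[0]='a'->'i', delta=(9-1)*3^3 mod 509 = 216, hash=132+216 mod 509 = 348 <-- target
Option B: s[3]='c'->'g', delta=(7-3)*3^0 mod 509 = 4, hash=132+4 mod 509 = 136
Option C: s[1]='i'->'g', delta=(7-9)*3^2 mod 509 = 491, hash=132+491 mod 509 = 114
Option D: s[1]='i'->'c', delta=(3-9)*3^2 mod 509 = 455, hash=132+455 mod 509 = 78
Option E: s[1]='i'->'h', delta=(8-9)*3^2 mod 509 = 500, hash=132+500 mod 509 = 123

Answer: A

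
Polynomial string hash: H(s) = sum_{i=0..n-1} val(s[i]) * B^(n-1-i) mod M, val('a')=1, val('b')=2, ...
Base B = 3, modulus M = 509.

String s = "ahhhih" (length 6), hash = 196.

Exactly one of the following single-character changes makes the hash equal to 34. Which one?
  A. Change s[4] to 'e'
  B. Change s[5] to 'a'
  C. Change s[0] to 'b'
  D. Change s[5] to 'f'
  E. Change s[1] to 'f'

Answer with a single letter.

Option A: s[4]='i'->'e', delta=(5-9)*3^1 mod 509 = 497, hash=196+497 mod 509 = 184
Option B: s[5]='h'->'a', delta=(1-8)*3^0 mod 509 = 502, hash=196+502 mod 509 = 189
Option C: s[0]='a'->'b', delta=(2-1)*3^5 mod 509 = 243, hash=196+243 mod 509 = 439
Option D: s[5]='h'->'f', delta=(6-8)*3^0 mod 509 = 507, hash=196+507 mod 509 = 194
Option E: s[1]='h'->'f', delta=(6-8)*3^4 mod 509 = 347, hash=196+347 mod 509 = 34 <-- target

Answer: E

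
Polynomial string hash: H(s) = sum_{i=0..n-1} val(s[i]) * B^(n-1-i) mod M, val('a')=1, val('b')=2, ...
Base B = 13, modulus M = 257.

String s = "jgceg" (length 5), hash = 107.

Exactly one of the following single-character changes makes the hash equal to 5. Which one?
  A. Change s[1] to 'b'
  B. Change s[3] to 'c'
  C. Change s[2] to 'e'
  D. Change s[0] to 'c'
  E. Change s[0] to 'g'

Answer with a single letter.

Answer: E

Derivation:
Option A: s[1]='g'->'b', delta=(2-7)*13^3 mod 257 = 66, hash=107+66 mod 257 = 173
Option B: s[3]='e'->'c', delta=(3-5)*13^1 mod 257 = 231, hash=107+231 mod 257 = 81
Option C: s[2]='c'->'e', delta=(5-3)*13^2 mod 257 = 81, hash=107+81 mod 257 = 188
Option D: s[0]='j'->'c', delta=(3-10)*13^4 mod 257 = 19, hash=107+19 mod 257 = 126
Option E: s[0]='j'->'g', delta=(7-10)*13^4 mod 257 = 155, hash=107+155 mod 257 = 5 <-- target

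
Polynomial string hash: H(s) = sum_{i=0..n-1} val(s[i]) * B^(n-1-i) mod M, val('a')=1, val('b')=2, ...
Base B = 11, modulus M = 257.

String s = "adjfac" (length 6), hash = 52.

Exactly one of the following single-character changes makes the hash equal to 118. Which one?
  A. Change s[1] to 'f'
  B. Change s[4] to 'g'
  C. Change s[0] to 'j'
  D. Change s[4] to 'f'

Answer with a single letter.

Answer: B

Derivation:
Option A: s[1]='d'->'f', delta=(6-4)*11^4 mod 257 = 241, hash=52+241 mod 257 = 36
Option B: s[4]='a'->'g', delta=(7-1)*11^1 mod 257 = 66, hash=52+66 mod 257 = 118 <-- target
Option C: s[0]='a'->'j', delta=(10-1)*11^5 mod 257 = 236, hash=52+236 mod 257 = 31
Option D: s[4]='a'->'f', delta=(6-1)*11^1 mod 257 = 55, hash=52+55 mod 257 = 107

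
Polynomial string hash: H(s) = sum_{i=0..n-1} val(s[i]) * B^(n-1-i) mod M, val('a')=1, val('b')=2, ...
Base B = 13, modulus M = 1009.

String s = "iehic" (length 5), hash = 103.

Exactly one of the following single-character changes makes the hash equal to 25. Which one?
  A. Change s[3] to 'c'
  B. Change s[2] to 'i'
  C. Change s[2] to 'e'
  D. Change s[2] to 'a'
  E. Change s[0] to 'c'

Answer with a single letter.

Option A: s[3]='i'->'c', delta=(3-9)*13^1 mod 1009 = 931, hash=103+931 mod 1009 = 25 <-- target
Option B: s[2]='h'->'i', delta=(9-8)*13^2 mod 1009 = 169, hash=103+169 mod 1009 = 272
Option C: s[2]='h'->'e', delta=(5-8)*13^2 mod 1009 = 502, hash=103+502 mod 1009 = 605
Option D: s[2]='h'->'a', delta=(1-8)*13^2 mod 1009 = 835, hash=103+835 mod 1009 = 938
Option E: s[0]='i'->'c', delta=(3-9)*13^4 mod 1009 = 164, hash=103+164 mod 1009 = 267

Answer: A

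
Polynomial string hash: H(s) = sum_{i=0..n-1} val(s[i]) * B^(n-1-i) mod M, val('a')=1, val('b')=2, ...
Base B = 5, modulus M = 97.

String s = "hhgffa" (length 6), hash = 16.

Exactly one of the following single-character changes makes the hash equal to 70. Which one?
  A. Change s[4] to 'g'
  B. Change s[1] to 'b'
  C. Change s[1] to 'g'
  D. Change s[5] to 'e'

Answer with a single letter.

Answer: C

Derivation:
Option A: s[4]='f'->'g', delta=(7-6)*5^1 mod 97 = 5, hash=16+5 mod 97 = 21
Option B: s[1]='h'->'b', delta=(2-8)*5^4 mod 97 = 33, hash=16+33 mod 97 = 49
Option C: s[1]='h'->'g', delta=(7-8)*5^4 mod 97 = 54, hash=16+54 mod 97 = 70 <-- target
Option D: s[5]='a'->'e', delta=(5-1)*5^0 mod 97 = 4, hash=16+4 mod 97 = 20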